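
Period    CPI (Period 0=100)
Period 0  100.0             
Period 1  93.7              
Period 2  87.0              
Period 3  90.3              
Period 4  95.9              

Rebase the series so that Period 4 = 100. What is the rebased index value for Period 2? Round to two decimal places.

Rebased(Period 2) = 87.0 / 95.9 × 100 = 90.7195

90.72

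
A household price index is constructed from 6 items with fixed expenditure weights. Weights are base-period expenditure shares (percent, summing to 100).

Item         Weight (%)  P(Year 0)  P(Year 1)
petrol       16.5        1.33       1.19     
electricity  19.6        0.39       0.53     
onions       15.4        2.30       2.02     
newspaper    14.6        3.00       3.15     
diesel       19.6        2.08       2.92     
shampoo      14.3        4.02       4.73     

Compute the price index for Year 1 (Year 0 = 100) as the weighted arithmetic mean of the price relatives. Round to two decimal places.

petrol: 16.5 × (1.19/1.33) = 16.5 × 0.894737 = 14.7632
electricity: 19.6 × (0.53/0.39) = 19.6 × 1.358974 = 26.6359
onions: 15.4 × (2.02/2.30) = 15.4 × 0.878261 = 13.5252
newspaper: 14.6 × (3.15/3.00) = 14.6 × 1.050000 = 15.3300
diesel: 19.6 × (2.92/2.08) = 19.6 × 1.403846 = 27.5154
shampoo: 14.3 × (4.73/4.02) = 14.3 × 1.176617 = 16.8256
Index = Σ wᵢ·(p₁ᵢ/p₀ᵢ) = 14.7632 + 26.6359 + 13.5252 + 15.3300 + 27.5154 + 16.8256 = 114.5953

114.60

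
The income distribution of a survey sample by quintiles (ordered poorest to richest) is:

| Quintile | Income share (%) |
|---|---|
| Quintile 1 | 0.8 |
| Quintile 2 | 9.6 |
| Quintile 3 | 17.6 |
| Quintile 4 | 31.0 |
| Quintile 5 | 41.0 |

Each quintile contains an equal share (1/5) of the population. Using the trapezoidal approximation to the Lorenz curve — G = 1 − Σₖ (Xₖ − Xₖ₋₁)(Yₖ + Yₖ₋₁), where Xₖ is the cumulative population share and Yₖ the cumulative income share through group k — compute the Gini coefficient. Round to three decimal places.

0.407

Cumulative income shares Yₖ: 0.0080, 0.1040, 0.2800, 0.5900, 1.0000
Σ (Xₖ−Xₖ₋₁)(Yₖ+Yₖ₋₁) = (1/5)(0.0080+0.0000) + (1/5)(0.1040+0.0080) + (1/5)(0.2800+0.1040) + (1/5)(0.5900+0.2800) + (1/5)(1.0000+0.5900)
  = 0.0016 + 0.0224 + 0.0768 + 0.1740 + 0.3180 = 0.5928
G = 1 − 0.5928 = 0.4072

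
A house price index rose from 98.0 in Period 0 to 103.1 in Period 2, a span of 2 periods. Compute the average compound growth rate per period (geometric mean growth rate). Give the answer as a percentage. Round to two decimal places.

Growth factor = (103.1/98.0)^(1/2) = (1.052041)^(1/2) = 1.025690
Growth rate = 1.025690 − 1 = 0.025690 = 2.5690%

2.57%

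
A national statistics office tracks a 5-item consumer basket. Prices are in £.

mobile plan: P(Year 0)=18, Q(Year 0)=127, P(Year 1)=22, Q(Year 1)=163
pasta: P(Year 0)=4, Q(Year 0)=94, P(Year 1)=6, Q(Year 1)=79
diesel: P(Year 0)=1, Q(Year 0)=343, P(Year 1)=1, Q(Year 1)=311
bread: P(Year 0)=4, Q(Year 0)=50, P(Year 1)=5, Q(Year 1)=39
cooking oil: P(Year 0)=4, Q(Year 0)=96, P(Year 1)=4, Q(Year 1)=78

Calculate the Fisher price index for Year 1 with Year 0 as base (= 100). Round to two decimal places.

Laspeyres component (base-period weights):
ΣP(Year 1)Q(Year 0) = 22×127 + 6×94 + 1×343 + 5×50 + 4×96 = 2794 + 564 + 343 + 250 + 384 = 4335
ΣP(Year 0)Q(Year 0) = 18×127 + 4×94 + 1×343 + 4×50 + 4×96 = 2286 + 376 + 343 + 200 + 384 = 3589
L = 4335 / 3589 × 100 = 120.7857
Paasche component (current-period weights):
ΣP(Year 1)Q(Year 1) = 22×163 + 6×79 + 1×311 + 5×39 + 4×78 = 3586 + 474 + 311 + 195 + 312 = 4878
ΣP(Year 0)Q(Year 1) = 18×163 + 4×79 + 1×311 + 4×39 + 4×78 = 2934 + 316 + 311 + 156 + 312 = 4029
P = 4878 / 4029 × 100 = 121.0722
Fisher = √(L × P) = √(120.7857 × 121.0722) = 120.9289

120.93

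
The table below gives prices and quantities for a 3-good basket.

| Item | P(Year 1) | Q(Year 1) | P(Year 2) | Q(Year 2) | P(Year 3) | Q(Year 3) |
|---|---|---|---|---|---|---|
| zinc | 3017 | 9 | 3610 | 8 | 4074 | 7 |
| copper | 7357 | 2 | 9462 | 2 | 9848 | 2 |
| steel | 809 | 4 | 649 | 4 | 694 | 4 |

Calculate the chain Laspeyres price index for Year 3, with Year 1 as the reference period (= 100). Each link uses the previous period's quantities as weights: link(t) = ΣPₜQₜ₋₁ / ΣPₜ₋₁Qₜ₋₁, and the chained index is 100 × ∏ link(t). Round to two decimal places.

Link Year 1→Year 2:
ΣP(Year 2)Q(Year 1) = 3610×9 + 9462×2 + 649×4 = 32490 + 18924 + 2596 = 54010
ΣP(Year 1)Q(Year 1) = 3017×9 + 7357×2 + 809×4 = 27153 + 14714 + 3236 = 45103
link = 54010/45103 = 1.197481
Link Year 2→Year 3:
ΣP(Year 3)Q(Year 2) = 4074×8 + 9848×2 + 694×4 = 32592 + 19696 + 2776 = 55064
ΣP(Year 2)Q(Year 2) = 3610×8 + 9462×2 + 649×4 = 28880 + 18924 + 2596 = 50400
link = 55064/50400 = 1.092540
Chained index = 100 × 1.197481 × 1.092540 = 130.8296

130.83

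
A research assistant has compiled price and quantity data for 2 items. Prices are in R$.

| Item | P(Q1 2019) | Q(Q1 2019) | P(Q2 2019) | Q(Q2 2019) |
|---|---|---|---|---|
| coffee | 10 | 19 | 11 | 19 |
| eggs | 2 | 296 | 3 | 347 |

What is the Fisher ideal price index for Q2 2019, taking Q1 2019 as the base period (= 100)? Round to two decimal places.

140.84

Laspeyres component (base-period weights):
ΣP(Q2 2019)Q(Q1 2019) = 11×19 + 3×296 = 209 + 888 = 1097
ΣP(Q1 2019)Q(Q1 2019) = 10×19 + 2×296 = 190 + 592 = 782
L = 1097 / 782 × 100 = 140.2813
Paasche component (current-period weights):
ΣP(Q2 2019)Q(Q2 2019) = 11×19 + 3×347 = 209 + 1041 = 1250
ΣP(Q1 2019)Q(Q2 2019) = 10×19 + 2×347 = 190 + 694 = 884
P = 1250 / 884 × 100 = 141.4027
Fisher = √(L × P) = √(140.2813 × 141.4027) = 140.8409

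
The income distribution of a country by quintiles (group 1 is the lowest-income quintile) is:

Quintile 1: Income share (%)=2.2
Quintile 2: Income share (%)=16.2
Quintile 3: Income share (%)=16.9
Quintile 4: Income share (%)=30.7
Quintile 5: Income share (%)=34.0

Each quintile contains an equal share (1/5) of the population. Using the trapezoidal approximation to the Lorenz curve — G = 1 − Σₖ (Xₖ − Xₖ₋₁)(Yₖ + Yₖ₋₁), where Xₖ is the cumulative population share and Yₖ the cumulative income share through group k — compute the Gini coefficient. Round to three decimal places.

0.312

Cumulative income shares Yₖ: 0.0220, 0.1840, 0.3530, 0.6600, 1.0000
Σ (Xₖ−Xₖ₋₁)(Yₖ+Yₖ₋₁) = (1/5)(0.0220+0.0000) + (1/5)(0.1840+0.0220) + (1/5)(0.3530+0.1840) + (1/5)(0.6600+0.3530) + (1/5)(1.0000+0.6600)
  = 0.0044 + 0.0412 + 0.1074 + 0.2026 + 0.3320 = 0.6876
G = 1 − 0.6876 = 0.3124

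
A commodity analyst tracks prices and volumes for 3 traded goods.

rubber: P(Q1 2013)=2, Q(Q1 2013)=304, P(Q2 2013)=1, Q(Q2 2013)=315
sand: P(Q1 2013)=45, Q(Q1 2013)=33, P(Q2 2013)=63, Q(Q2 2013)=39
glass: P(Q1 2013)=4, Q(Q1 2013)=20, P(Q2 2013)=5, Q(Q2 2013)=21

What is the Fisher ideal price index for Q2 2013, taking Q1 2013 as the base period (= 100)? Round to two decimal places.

Laspeyres component (base-period weights):
ΣP(Q2 2013)Q(Q1 2013) = 1×304 + 63×33 + 5×20 = 304 + 2079 + 100 = 2483
ΣP(Q1 2013)Q(Q1 2013) = 2×304 + 45×33 + 4×20 = 608 + 1485 + 80 = 2173
L = 2483 / 2173 × 100 = 114.2660
Paasche component (current-period weights):
ΣP(Q2 2013)Q(Q2 2013) = 1×315 + 63×39 + 5×21 = 315 + 2457 + 105 = 2877
ΣP(Q1 2013)Q(Q2 2013) = 2×315 + 45×39 + 4×21 = 630 + 1755 + 84 = 2469
P = 2877 / 2469 × 100 = 116.5249
Fisher = √(L × P) = √(114.2660 × 116.5249) = 115.3899

115.39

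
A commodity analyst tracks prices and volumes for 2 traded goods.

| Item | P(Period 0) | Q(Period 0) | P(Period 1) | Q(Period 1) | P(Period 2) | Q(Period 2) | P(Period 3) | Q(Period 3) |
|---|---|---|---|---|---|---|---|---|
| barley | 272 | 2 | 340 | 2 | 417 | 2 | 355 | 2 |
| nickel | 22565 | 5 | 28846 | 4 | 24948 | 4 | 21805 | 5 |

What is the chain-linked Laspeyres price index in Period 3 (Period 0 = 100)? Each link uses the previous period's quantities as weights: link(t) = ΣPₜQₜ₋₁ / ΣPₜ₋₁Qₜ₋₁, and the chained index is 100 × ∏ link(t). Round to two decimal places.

96.84

Link Period 0→Period 1:
ΣP(Period 1)Q(Period 0) = 340×2 + 28846×5 = 680 + 144230 = 144910
ΣP(Period 0)Q(Period 0) = 272×2 + 22565×5 = 544 + 112825 = 113369
link = 144910/113369 = 1.278215
Link Period 1→Period 2:
ΣP(Period 2)Q(Period 1) = 417×2 + 24948×4 = 834 + 99792 = 100626
ΣP(Period 1)Q(Period 1) = 340×2 + 28846×4 = 680 + 115384 = 116064
link = 100626/116064 = 0.866987
Link Period 2→Period 3:
ΣP(Period 3)Q(Period 2) = 355×2 + 21805×4 = 710 + 87220 = 87930
ΣP(Period 2)Q(Period 2) = 417×2 + 24948×4 = 834 + 99792 = 100626
link = 87930/100626 = 0.873830
Chained index = 100 × 1.278215 × 0.866987 × 0.873830 = 96.8375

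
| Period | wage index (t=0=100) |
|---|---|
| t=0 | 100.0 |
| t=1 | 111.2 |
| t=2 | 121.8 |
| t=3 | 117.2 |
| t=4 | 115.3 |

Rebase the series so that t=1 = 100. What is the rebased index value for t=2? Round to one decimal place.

109.5

Rebased(t=2) = 121.8 / 111.2 × 100 = 109.5324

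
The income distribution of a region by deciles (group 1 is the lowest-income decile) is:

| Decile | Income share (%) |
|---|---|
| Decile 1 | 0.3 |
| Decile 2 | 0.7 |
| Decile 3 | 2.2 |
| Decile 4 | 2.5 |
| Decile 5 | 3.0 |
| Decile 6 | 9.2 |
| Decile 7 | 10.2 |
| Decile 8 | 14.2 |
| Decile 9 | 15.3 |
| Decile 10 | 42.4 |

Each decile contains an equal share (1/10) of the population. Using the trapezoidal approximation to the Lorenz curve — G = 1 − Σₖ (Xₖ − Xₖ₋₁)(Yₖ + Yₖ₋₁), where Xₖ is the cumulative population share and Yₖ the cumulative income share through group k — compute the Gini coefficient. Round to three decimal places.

Cumulative income shares Yₖ: 0.0030, 0.0100, 0.0320, 0.0570, 0.0870, 0.1790, 0.2810, 0.4230, 0.5760, 1.0000
Σ (Xₖ−Xₖ₋₁)(Yₖ+Yₖ₋₁) = (1/10)(0.0030+0.0000) + (1/10)(0.0100+0.0030) + (1/10)(0.0320+0.0100) + (1/10)(0.0570+0.0320) + (1/10)(0.0870+0.0570) + (1/10)(0.1790+0.0870) + (1/10)(0.2810+0.1790) + (1/10)(0.4230+0.2810) + (1/10)(0.5760+0.4230) + (1/10)(1.0000+0.5760)
  = 0.0003 + 0.0013 + 0.0042 + 0.0089 + 0.0144 + 0.0266 + 0.0460 + 0.0704 + 0.0999 + 0.1576 = 0.4296
G = 1 − 0.4296 = 0.5704

0.570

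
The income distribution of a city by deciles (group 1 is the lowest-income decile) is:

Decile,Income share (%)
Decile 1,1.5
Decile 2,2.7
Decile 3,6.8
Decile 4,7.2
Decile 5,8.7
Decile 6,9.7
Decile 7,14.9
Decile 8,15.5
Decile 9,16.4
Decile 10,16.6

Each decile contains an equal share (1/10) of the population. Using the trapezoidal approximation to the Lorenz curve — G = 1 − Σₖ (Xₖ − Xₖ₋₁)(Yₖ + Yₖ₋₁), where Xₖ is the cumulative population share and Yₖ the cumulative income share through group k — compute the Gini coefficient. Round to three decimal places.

0.299

Cumulative income shares Yₖ: 0.0150, 0.0420, 0.1100, 0.1820, 0.2690, 0.3660, 0.5150, 0.6700, 0.8340, 1.0000
Σ (Xₖ−Xₖ₋₁)(Yₖ+Yₖ₋₁) = (1/10)(0.0150+0.0000) + (1/10)(0.0420+0.0150) + (1/10)(0.1100+0.0420) + (1/10)(0.1820+0.1100) + (1/10)(0.2690+0.1820) + (1/10)(0.3660+0.2690) + (1/10)(0.5150+0.3660) + (1/10)(0.6700+0.5150) + (1/10)(0.8340+0.6700) + (1/10)(1.0000+0.8340)
  = 0.0015 + 0.0057 + 0.0152 + 0.0292 + 0.0451 + 0.0635 + 0.0881 + 0.1185 + 0.1504 + 0.1834 = 0.7006
G = 1 − 0.7006 = 0.2994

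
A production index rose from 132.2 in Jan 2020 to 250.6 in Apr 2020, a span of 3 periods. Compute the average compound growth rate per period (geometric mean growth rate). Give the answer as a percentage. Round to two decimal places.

23.76%

Growth factor = (250.6/132.2)^(1/3) = (1.895613)^(1/3) = 1.237608
Growth rate = 1.237608 − 1 = 0.237608 = 23.7608%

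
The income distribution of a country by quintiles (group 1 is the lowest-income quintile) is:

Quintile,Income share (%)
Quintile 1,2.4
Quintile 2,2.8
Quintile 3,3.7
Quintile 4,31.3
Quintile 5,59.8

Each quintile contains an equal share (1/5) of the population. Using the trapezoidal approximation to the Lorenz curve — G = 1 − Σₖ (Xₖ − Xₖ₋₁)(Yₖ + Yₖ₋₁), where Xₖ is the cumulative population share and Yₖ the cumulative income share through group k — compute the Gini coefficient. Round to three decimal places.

0.573

Cumulative income shares Yₖ: 0.0240, 0.0520, 0.0890, 0.4020, 1.0000
Σ (Xₖ−Xₖ₋₁)(Yₖ+Yₖ₋₁) = (1/5)(0.0240+0.0000) + (1/5)(0.0520+0.0240) + (1/5)(0.0890+0.0520) + (1/5)(0.4020+0.0890) + (1/5)(1.0000+0.4020)
  = 0.0048 + 0.0152 + 0.0282 + 0.0982 + 0.2804 = 0.4268
G = 1 − 0.4268 = 0.5732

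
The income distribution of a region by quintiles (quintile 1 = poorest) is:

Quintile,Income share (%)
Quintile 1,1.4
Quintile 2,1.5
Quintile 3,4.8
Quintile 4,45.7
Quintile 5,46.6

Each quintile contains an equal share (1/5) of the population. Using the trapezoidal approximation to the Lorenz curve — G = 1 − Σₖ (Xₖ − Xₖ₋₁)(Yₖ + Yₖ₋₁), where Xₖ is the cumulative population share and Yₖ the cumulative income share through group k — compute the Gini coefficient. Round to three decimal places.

Cumulative income shares Yₖ: 0.0140, 0.0290, 0.0770, 0.5340, 1.0000
Σ (Xₖ−Xₖ₋₁)(Yₖ+Yₖ₋₁) = (1/5)(0.0140+0.0000) + (1/5)(0.0290+0.0140) + (1/5)(0.0770+0.0290) + (1/5)(0.5340+0.0770) + (1/5)(1.0000+0.5340)
  = 0.0028 + 0.0086 + 0.0212 + 0.1222 + 0.3068 = 0.4616
G = 1 − 0.4616 = 0.5384

0.538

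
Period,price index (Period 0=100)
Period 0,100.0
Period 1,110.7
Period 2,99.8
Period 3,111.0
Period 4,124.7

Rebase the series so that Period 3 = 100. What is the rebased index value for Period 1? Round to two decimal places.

Rebased(Period 1) = 110.7 / 111.0 × 100 = 99.7297

99.73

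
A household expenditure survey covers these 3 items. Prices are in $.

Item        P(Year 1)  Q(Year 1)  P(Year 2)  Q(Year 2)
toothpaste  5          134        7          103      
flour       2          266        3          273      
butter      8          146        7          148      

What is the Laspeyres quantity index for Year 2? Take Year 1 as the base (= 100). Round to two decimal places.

Laspeyres quantity index uses base-period prices as weights.
ΣP(Year 1)·Q(Year 2) = 5×103 + 2×273 + 8×148 = 515 + 546 + 1184 = 2245
ΣP(Year 1)·Q(Year 1) = 5×134 + 2×266 + 8×146 = 670 + 532 + 1168 = 2370
Index = 2245 / 2370 × 100 = 94.7257

94.73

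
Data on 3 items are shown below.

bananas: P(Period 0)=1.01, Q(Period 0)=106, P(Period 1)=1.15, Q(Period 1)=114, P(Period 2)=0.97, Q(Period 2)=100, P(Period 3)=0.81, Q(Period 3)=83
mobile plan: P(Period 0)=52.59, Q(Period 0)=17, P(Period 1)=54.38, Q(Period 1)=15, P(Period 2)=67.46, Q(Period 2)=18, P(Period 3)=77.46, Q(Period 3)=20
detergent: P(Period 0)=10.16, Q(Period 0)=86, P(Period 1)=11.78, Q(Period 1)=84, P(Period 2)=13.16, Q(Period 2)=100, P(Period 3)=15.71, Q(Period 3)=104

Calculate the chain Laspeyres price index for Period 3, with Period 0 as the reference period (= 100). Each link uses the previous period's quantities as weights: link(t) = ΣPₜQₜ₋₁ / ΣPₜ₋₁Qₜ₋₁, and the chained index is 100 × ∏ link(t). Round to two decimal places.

146.54

Link Period 0→Period 1:
ΣP(Period 1)Q(Period 0) = 1.15×106 + 54.38×17 + 11.78×86 = 121.9 + 924.46 + 1013.08 = 2059.44
ΣP(Period 0)Q(Period 0) = 1.01×106 + 52.59×17 + 10.16×86 = 107.06 + 894.03 + 873.76 = 1874.85
link = 2059.44/1874.85 = 1.098456
Link Period 1→Period 2:
ΣP(Period 2)Q(Period 1) = 0.97×114 + 67.46×15 + 13.16×84 = 110.58 + 1011.9 + 1105.44 = 2227.92
ΣP(Period 1)Q(Period 1) = 1.15×114 + 54.38×15 + 11.78×84 = 131.1 + 815.7 + 989.52 = 1936.32
link = 2227.92/1936.32 = 1.150595
Link Period 2→Period 3:
ΣP(Period 3)Q(Period 2) = 0.81×100 + 77.46×18 + 15.71×100 = 81 + 1394.28 + 1571 = 3046.28
ΣP(Period 2)Q(Period 2) = 0.97×100 + 67.46×18 + 13.16×100 = 97 + 1214.28 + 1316 = 2627.28
link = 3046.28/2627.28 = 1.159481
Chained index = 100 × 1.098456 × 1.150595 × 1.159481 = 146.5442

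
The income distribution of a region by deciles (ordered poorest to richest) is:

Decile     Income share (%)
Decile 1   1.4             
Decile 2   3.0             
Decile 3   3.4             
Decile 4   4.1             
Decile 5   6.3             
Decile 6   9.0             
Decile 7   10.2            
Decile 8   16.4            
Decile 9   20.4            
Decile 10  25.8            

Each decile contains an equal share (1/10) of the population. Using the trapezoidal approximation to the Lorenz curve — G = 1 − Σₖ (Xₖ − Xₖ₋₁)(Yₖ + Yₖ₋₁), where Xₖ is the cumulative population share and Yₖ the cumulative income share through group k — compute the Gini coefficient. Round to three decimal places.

0.427

Cumulative income shares Yₖ: 0.0140, 0.0440, 0.0780, 0.1190, 0.1820, 0.2720, 0.3740, 0.5380, 0.7420, 1.0000
Σ (Xₖ−Xₖ₋₁)(Yₖ+Yₖ₋₁) = (1/10)(0.0140+0.0000) + (1/10)(0.0440+0.0140) + (1/10)(0.0780+0.0440) + (1/10)(0.1190+0.0780) + (1/10)(0.1820+0.1190) + (1/10)(0.2720+0.1820) + (1/10)(0.3740+0.2720) + (1/10)(0.5380+0.3740) + (1/10)(0.7420+0.5380) + (1/10)(1.0000+0.7420)
  = 0.0014 + 0.0058 + 0.0122 + 0.0197 + 0.0301 + 0.0454 + 0.0646 + 0.0912 + 0.1280 + 0.1742 = 0.5726
G = 1 − 0.5726 = 0.4274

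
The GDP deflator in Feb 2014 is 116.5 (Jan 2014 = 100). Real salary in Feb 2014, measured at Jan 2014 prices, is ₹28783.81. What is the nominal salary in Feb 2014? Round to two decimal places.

Nominal = Real × (Index/100) = 28783.81 × (116.5/100)
        = 28783.81 × 1.165 = 33533.1387

33533.14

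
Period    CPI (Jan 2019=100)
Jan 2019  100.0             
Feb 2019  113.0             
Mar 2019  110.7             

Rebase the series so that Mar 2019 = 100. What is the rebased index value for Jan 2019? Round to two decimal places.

Rebased(Jan 2019) = 100.0 / 110.7 × 100 = 90.3342

90.33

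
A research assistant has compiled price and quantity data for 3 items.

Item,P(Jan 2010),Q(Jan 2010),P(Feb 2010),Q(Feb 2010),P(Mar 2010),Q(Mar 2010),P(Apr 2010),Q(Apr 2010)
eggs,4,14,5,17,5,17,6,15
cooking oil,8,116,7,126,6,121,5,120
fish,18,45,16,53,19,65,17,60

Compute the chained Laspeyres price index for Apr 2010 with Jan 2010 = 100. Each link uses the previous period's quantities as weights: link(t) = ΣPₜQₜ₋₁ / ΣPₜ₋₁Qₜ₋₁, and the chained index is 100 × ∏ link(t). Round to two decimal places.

80.52

Link Jan 2010→Feb 2010:
ΣP(Feb 2010)Q(Jan 2010) = 5×14 + 7×116 + 16×45 = 70 + 812 + 720 = 1602
ΣP(Jan 2010)Q(Jan 2010) = 4×14 + 8×116 + 18×45 = 56 + 928 + 810 = 1794
link = 1602/1794 = 0.892977
Link Feb 2010→Mar 2010:
ΣP(Mar 2010)Q(Feb 2010) = 5×17 + 6×126 + 19×53 = 85 + 756 + 1007 = 1848
ΣP(Feb 2010)Q(Feb 2010) = 5×17 + 7×126 + 16×53 = 85 + 882 + 848 = 1815
link = 1848/1815 = 1.018182
Link Mar 2010→Apr 2010:
ΣP(Apr 2010)Q(Mar 2010) = 6×17 + 5×121 + 17×65 = 102 + 605 + 1105 = 1812
ΣP(Mar 2010)Q(Mar 2010) = 5×17 + 6×121 + 19×65 = 85 + 726 + 1235 = 2046
link = 1812/2046 = 0.885630
Chained index = 100 × 0.892977 × 1.018182 × 0.885630 = 80.5226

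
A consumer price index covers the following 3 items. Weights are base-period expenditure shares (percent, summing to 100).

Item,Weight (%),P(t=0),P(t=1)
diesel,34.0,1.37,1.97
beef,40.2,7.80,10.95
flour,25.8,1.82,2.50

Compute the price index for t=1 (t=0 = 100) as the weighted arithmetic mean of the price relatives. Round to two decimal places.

diesel: 34.0 × (1.97/1.37) = 34.0 × 1.437956 = 48.8905
beef: 40.2 × (10.95/7.80) = 40.2 × 1.403846 = 56.4346
flour: 25.8 × (2.50/1.82) = 25.8 × 1.373626 = 35.4396
Index = Σ wᵢ·(p₁ᵢ/p₀ᵢ) = 48.8905 + 56.4346 + 35.4396 = 140.7647

140.76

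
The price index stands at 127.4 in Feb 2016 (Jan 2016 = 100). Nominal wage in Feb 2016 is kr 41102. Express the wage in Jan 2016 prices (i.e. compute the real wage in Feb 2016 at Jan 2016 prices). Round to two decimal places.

32262.17

Real = Nominal ÷ (Index/100) = 41102 ÷ (127.4/100)
     = 41102 ÷ 1.274 = 32262.1664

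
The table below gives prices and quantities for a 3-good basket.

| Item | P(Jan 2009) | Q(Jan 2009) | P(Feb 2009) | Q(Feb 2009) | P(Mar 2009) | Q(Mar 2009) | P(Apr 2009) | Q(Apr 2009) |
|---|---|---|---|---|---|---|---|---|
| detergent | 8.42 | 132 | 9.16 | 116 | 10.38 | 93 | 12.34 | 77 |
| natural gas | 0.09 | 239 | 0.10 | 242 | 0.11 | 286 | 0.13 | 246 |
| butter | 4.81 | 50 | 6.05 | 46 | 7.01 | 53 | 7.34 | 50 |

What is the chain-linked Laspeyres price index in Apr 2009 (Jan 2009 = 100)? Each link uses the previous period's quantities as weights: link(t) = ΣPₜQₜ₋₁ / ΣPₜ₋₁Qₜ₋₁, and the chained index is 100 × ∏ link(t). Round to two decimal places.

Link Jan 2009→Feb 2009:
ΣP(Feb 2009)Q(Jan 2009) = 9.16×132 + 0.10×239 + 6.05×50 = 1209.12 + 23.9 + 302.5 = 1535.52
ΣP(Jan 2009)Q(Jan 2009) = 8.42×132 + 0.09×239 + 4.81×50 = 1111.44 + 21.51 + 240.5 = 1373.45
link = 1535.52/1373.45 = 1.118002
Link Feb 2009→Mar 2009:
ΣP(Mar 2009)Q(Feb 2009) = 10.38×116 + 0.11×242 + 7.01×46 = 1204.08 + 26.62 + 322.46 = 1553.16
ΣP(Feb 2009)Q(Feb 2009) = 9.16×116 + 0.10×242 + 6.05×46 = 1062.56 + 24.2 + 278.3 = 1365.06
link = 1553.16/1365.06 = 1.137796
Link Mar 2009→Apr 2009:
ΣP(Apr 2009)Q(Mar 2009) = 12.34×93 + 0.13×286 + 7.34×53 = 1147.62 + 37.18 + 389.02 = 1573.82
ΣP(Mar 2009)Q(Mar 2009) = 10.38×93 + 0.11×286 + 7.01×53 = 965.34 + 31.46 + 371.53 = 1368.33
link = 1573.82/1368.33 = 1.150176
Chained index = 100 × 1.118002 × 1.137796 × 1.150176 = 146.3091

146.31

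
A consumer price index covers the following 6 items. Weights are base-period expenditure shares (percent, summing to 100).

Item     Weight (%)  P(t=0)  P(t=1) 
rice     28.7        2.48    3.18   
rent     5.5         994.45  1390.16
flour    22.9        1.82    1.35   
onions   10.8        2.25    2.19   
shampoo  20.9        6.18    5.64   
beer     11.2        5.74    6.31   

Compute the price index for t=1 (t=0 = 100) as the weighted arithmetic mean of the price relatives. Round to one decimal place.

rice: 28.7 × (3.18/2.48) = 28.7 × 1.282258 = 36.8008
rent: 5.5 × (1390.16/994.45) = 5.5 × 1.397918 = 7.6886
flour: 22.9 × (1.35/1.82) = 22.9 × 0.741758 = 16.9863
onions: 10.8 × (2.19/2.25) = 10.8 × 0.973333 = 10.5120
shampoo: 20.9 × (5.64/6.18) = 20.9 × 0.912621 = 19.0738
beer: 11.2 × (6.31/5.74) = 11.2 × 1.099303 = 12.3122
Index = Σ wᵢ·(p₁ᵢ/p₀ᵢ) = 36.8008 + 7.6886 + 16.9863 + 10.5120 + 19.0738 + 12.3122 = 103.3736

103.4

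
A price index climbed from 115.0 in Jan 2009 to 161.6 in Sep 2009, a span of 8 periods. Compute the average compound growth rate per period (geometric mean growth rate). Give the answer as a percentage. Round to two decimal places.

4.34%

Growth factor = (161.6/115.0)^(1/8) = (1.405217)^(1/8) = 1.043441
Growth rate = 1.043441 − 1 = 0.043441 = 4.3441%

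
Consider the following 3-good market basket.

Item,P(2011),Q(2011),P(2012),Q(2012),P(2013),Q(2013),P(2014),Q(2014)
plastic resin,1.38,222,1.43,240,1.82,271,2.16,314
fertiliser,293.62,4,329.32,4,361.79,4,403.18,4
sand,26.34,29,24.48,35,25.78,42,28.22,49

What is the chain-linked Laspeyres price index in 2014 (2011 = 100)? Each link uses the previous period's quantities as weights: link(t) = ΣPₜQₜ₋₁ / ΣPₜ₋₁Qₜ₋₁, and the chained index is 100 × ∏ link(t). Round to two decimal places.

129.39

Link 2011→2012:
ΣP(2012)Q(2011) = 1.43×222 + 329.32×4 + 24.48×29 = 317.46 + 1317.28 + 709.92 = 2344.66
ΣP(2011)Q(2011) = 1.38×222 + 293.62×4 + 26.34×29 = 306.36 + 1174.48 + 763.86 = 2244.7
link = 2344.66/2244.7 = 1.044532
Link 2012→2013:
ΣP(2013)Q(2012) = 1.82×240 + 361.79×4 + 25.78×35 = 436.8 + 1447.16 + 902.3 = 2786.26
ΣP(2012)Q(2012) = 1.43×240 + 329.32×4 + 24.48×35 = 343.2 + 1317.28 + 856.8 = 2517.28
link = 2786.26/2517.28 = 1.106853
Link 2013→2014:
ΣP(2014)Q(2013) = 2.16×271 + 403.18×4 + 28.22×42 = 585.36 + 1612.72 + 1185.24 = 3383.32
ΣP(2013)Q(2013) = 1.82×271 + 361.79×4 + 25.78×42 = 493.22 + 1447.16 + 1082.76 = 3023.14
link = 3383.32/3023.14 = 1.119141
Chained index = 100 × 1.044532 × 1.106853 × 1.119141 = 129.3887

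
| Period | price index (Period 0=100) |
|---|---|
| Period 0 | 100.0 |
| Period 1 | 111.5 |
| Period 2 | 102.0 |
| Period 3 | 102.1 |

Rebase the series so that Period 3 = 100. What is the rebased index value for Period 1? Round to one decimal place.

Rebased(Period 1) = 111.5 / 102.1 × 100 = 109.2067

109.2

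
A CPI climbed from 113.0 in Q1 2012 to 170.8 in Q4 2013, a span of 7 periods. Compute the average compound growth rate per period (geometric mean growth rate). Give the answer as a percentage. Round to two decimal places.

Growth factor = (170.8/113.0)^(1/7) = (1.511504)^(1/7) = 1.060791
Growth rate = 1.060791 − 1 = 0.060791 = 6.0791%

6.08%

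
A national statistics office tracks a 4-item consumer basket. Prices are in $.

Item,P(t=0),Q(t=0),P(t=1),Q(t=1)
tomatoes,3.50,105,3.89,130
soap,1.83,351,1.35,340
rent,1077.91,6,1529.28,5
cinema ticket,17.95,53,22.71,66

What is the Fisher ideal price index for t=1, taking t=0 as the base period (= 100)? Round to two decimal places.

132.87

Laspeyres component (base-period weights):
ΣP(t=1)Q(t=0) = 3.89×105 + 1.35×351 + 1529.28×6 + 22.71×53 = 408.45 + 473.85 + 9175.68 + 1203.63 = 11261.61
ΣP(t=0)Q(t=0) = 3.50×105 + 1.83×351 + 1077.91×6 + 17.95×53 = 367.5 + 642.33 + 6467.46 + 951.35 = 8428.64
L = 11261.61 / 8428.64 × 100 = 133.6112
Paasche component (current-period weights):
ΣP(t=1)Q(t=1) = 3.89×130 + 1.35×340 + 1529.28×5 + 22.71×66 = 505.7 + 459 + 7646.4 + 1498.86 = 10109.96
ΣP(t=0)Q(t=1) = 3.50×130 + 1.83×340 + 1077.91×5 + 17.95×66 = 455 + 622.2 + 5389.55 + 1184.7 = 7651.45
P = 10109.96 / 7651.45 × 100 = 132.1313
Fisher = √(L × P) = √(133.6112 × 132.1313) = 132.8692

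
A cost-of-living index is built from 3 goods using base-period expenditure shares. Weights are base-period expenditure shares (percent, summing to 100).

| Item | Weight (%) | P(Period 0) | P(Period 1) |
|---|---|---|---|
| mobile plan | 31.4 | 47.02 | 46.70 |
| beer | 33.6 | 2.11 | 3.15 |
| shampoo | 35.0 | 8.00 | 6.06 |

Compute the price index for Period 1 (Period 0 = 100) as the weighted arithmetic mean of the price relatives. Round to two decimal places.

mobile plan: 31.4 × (46.70/47.02) = 31.4 × 0.993194 = 31.1863
beer: 33.6 × (3.15/2.11) = 33.6 × 1.492891 = 50.1611
shampoo: 35.0 × (6.06/8.00) = 35.0 × 0.757500 = 26.5125
Index = Σ wᵢ·(p₁ᵢ/p₀ᵢ) = 31.1863 + 50.1611 + 26.5125 = 107.8599

107.86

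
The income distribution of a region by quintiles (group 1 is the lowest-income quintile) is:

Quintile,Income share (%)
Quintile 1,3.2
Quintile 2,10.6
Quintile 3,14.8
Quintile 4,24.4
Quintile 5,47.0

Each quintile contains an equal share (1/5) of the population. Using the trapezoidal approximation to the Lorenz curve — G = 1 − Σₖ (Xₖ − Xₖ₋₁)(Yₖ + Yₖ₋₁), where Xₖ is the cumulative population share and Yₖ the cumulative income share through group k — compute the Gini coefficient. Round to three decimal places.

Cumulative income shares Yₖ: 0.0320, 0.1380, 0.2860, 0.5300, 1.0000
Σ (Xₖ−Xₖ₋₁)(Yₖ+Yₖ₋₁) = (1/5)(0.0320+0.0000) + (1/5)(0.1380+0.0320) + (1/5)(0.2860+0.1380) + (1/5)(0.5300+0.2860) + (1/5)(1.0000+0.5300)
  = 0.0064 + 0.0340 + 0.0848 + 0.1632 + 0.3060 = 0.5944
G = 1 − 0.5944 = 0.4056

0.406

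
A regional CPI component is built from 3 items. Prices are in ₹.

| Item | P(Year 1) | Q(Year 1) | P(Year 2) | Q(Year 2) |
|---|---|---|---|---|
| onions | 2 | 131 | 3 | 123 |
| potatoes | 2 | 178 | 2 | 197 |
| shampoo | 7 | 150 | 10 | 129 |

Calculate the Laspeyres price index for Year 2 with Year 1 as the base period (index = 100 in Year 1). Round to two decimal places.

134.83

Laspeyres price index uses base-period quantities as weights.
ΣP(Year 2)·Q(Year 1) = 3×131 + 2×178 + 10×150 = 393 + 356 + 1500 = 2249
ΣP(Year 1)·Q(Year 1) = 2×131 + 2×178 + 7×150 = 262 + 356 + 1050 = 1668
Index = 2249 / 1668 × 100 = 134.8321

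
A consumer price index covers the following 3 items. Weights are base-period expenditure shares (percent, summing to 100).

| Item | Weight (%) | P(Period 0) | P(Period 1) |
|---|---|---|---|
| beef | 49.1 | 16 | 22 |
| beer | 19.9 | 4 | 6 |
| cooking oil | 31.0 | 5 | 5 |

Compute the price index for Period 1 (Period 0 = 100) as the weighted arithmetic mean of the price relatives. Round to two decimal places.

128.36

beef: 49.1 × (22/16) = 49.1 × 1.375000 = 67.5125
beer: 19.9 × (6/4) = 19.9 × 1.500000 = 29.8500
cooking oil: 31.0 × (5/5) = 31.0 × 1.000000 = 31.0000
Index = Σ wᵢ·(p₁ᵢ/p₀ᵢ) = 67.5125 + 29.8500 + 31.0000 = 128.3625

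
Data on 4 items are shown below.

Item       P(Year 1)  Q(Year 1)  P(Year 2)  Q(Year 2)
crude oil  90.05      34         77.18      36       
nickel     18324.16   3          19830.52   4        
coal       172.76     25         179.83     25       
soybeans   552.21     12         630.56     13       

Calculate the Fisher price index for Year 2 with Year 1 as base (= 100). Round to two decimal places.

107.61

Laspeyres component (base-period weights):
ΣP(Year 2)Q(Year 1) = 77.18×34 + 19830.52×3 + 179.83×25 + 630.56×12 = 2624.12 + 59491.56 + 4495.75 + 7566.72 = 74178.15
ΣP(Year 1)Q(Year 1) = 90.05×34 + 18324.16×3 + 172.76×25 + 552.21×12 = 3061.7 + 54972.48 + 4319 + 6626.52 = 68979.7
L = 74178.15 / 68979.7 × 100 = 107.5362
Paasche component (current-period weights):
ΣP(Year 2)Q(Year 2) = 77.18×36 + 19830.52×4 + 179.83×25 + 630.56×13 = 2778.48 + 79322.08 + 4495.75 + 8197.28 = 94793.59
ΣP(Year 1)Q(Year 2) = 90.05×36 + 18324.16×4 + 172.76×25 + 552.21×13 = 3241.8 + 73296.64 + 4319 + 7178.73 = 88036.17
P = 94793.59 / 88036.17 × 100 = 107.6757
Fisher = √(L × P) = √(107.5362 × 107.6757) = 107.6059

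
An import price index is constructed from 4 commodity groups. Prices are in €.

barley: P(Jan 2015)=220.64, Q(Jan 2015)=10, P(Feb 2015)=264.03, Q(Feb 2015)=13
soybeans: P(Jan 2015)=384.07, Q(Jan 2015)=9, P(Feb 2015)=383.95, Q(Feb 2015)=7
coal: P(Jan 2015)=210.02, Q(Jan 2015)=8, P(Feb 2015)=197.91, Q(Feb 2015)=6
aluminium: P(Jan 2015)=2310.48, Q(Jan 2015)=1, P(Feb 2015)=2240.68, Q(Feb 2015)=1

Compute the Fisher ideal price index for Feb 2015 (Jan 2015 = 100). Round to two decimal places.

103.68

Laspeyres component (base-period weights):
ΣP(Feb 2015)Q(Jan 2015) = 264.03×10 + 383.95×9 + 197.91×8 + 2240.68×1 = 2640.3 + 3455.55 + 1583.28 + 2240.68 = 9919.81
ΣP(Jan 2015)Q(Jan 2015) = 220.64×10 + 384.07×9 + 210.02×8 + 2310.48×1 = 2206.4 + 3456.63 + 1680.16 + 2310.48 = 9653.67
L = 9919.81 / 9653.67 × 100 = 102.7569
Paasche component (current-period weights):
ΣP(Feb 2015)Q(Feb 2015) = 264.03×13 + 383.95×7 + 197.91×6 + 2240.68×1 = 3432.39 + 2687.65 + 1187.46 + 2240.68 = 9548.18
ΣP(Jan 2015)Q(Feb 2015) = 220.64×13 + 384.07×7 + 210.02×6 + 2310.48×1 = 2868.32 + 2688.49 + 1260.12 + 2310.48 = 9127.41
P = 9548.18 / 9127.41 × 100 = 104.6100
Fisher = √(L × P) = √(102.7569 × 104.6100) = 103.6793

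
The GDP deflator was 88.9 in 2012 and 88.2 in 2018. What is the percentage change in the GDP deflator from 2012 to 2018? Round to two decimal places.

Change = (88.2 − 88.9) / 88.9 × 100
       = -0.7 / 88.9 × 100 = -0.7874%

-0.79%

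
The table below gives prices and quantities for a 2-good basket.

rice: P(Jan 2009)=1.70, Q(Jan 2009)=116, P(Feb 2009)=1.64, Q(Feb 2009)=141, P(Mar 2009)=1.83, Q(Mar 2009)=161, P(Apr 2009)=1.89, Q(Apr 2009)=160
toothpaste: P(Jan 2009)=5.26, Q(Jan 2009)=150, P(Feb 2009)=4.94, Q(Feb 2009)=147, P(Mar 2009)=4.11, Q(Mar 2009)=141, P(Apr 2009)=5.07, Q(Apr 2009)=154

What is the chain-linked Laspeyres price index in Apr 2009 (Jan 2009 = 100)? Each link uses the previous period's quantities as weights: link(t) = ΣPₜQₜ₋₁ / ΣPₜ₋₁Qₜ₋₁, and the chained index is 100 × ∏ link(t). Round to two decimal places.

Link Jan 2009→Feb 2009:
ΣP(Feb 2009)Q(Jan 2009) = 1.64×116 + 4.94×150 = 190.24 + 741 = 931.24
ΣP(Jan 2009)Q(Jan 2009) = 1.70×116 + 5.26×150 = 197.2 + 789 = 986.2
link = 931.24/986.2 = 0.944271
Link Feb 2009→Mar 2009:
ΣP(Mar 2009)Q(Feb 2009) = 1.83×141 + 4.11×147 = 258.03 + 604.17 = 862.2
ΣP(Feb 2009)Q(Feb 2009) = 1.64×141 + 4.94×147 = 231.24 + 726.18 = 957.42
link = 862.2/957.42 = 0.900545
Link Mar 2009→Apr 2009:
ΣP(Apr 2009)Q(Mar 2009) = 1.89×161 + 5.07×141 = 304.29 + 714.87 = 1019.16
ΣP(Mar 2009)Q(Mar 2009) = 1.83×161 + 4.11×141 = 294.63 + 579.51 = 874.14
link = 1019.16/874.14 = 1.165900
Chained index = 100 × 0.944271 × 0.900545 × 1.165900 = 99.1433

99.14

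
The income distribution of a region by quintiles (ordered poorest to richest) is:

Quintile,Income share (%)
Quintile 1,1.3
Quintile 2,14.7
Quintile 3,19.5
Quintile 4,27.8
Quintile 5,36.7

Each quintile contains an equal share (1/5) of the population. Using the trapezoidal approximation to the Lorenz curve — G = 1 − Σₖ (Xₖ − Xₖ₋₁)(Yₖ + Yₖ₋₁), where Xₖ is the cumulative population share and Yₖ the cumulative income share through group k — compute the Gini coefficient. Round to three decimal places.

Cumulative income shares Yₖ: 0.0130, 0.1600, 0.3550, 0.6330, 1.0000
Σ (Xₖ−Xₖ₋₁)(Yₖ+Yₖ₋₁) = (1/5)(0.0130+0.0000) + (1/5)(0.1600+0.0130) + (1/5)(0.3550+0.1600) + (1/5)(0.6330+0.3550) + (1/5)(1.0000+0.6330)
  = 0.0026 + 0.0346 + 0.1030 + 0.1976 + 0.3266 = 0.6644
G = 1 − 0.6644 = 0.3356

0.336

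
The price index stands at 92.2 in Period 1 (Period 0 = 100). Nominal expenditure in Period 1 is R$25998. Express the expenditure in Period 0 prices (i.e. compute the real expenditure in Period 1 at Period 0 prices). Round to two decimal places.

Real = Nominal ÷ (Index/100) = 25998 ÷ (92.2/100)
     = 25998 ÷ 0.922 = 28197.3970

28197.40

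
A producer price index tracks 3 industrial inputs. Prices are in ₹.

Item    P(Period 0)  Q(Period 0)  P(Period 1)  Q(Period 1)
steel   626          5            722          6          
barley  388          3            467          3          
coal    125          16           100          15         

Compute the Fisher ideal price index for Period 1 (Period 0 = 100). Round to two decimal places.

105.74

Laspeyres component (base-period weights):
ΣP(Period 1)Q(Period 0) = 722×5 + 467×3 + 100×16 = 3610 + 1401 + 1600 = 6611
ΣP(Period 0)Q(Period 0) = 626×5 + 388×3 + 125×16 = 3130 + 1164 + 2000 = 6294
L = 6611 / 6294 × 100 = 105.0365
Paasche component (current-period weights):
ΣP(Period 1)Q(Period 1) = 722×6 + 467×3 + 100×15 = 4332 + 1401 + 1500 = 7233
ΣP(Period 0)Q(Period 1) = 626×6 + 388×3 + 125×15 = 3756 + 1164 + 1875 = 6795
P = 7233 / 6795 × 100 = 106.4459
Fisher = √(L × P) = √(105.0365 × 106.4459) = 105.7389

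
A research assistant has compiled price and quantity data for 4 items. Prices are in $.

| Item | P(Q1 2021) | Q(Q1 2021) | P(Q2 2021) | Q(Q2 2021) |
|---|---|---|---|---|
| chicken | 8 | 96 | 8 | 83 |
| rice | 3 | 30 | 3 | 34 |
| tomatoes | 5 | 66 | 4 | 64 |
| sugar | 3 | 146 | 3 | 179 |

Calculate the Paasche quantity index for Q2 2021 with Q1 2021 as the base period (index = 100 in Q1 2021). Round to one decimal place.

Paasche quantity index uses current-period prices as weights.
ΣP(Q2 2021)·Q(Q2 2021) = 8×83 + 3×34 + 4×64 + 3×179 = 664 + 102 + 256 + 537 = 1559
ΣP(Q2 2021)·Q(Q1 2021) = 8×96 + 3×30 + 4×66 + 3×146 = 768 + 90 + 264 + 438 = 1560
Index = 1559 / 1560 × 100 = 99.9359

99.9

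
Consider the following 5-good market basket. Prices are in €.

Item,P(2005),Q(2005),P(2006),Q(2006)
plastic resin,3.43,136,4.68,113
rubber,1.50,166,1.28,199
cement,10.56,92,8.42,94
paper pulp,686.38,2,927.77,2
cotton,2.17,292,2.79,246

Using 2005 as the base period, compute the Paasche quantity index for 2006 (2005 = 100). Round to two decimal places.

Paasche quantity index uses current-period prices as weights.
ΣP(2006)·Q(2006) = 4.68×113 + 1.28×199 + 8.42×94 + 927.77×2 + 2.79×246 = 528.84 + 254.72 + 791.48 + 1855.54 + 686.34 = 4116.92
ΣP(2006)·Q(2005) = 4.68×136 + 1.28×166 + 8.42×92 + 927.77×2 + 2.79×292 = 636.48 + 212.48 + 774.64 + 1855.54 + 814.68 = 4293.82
Index = 4116.92 / 4293.82 × 100 = 95.8801

95.88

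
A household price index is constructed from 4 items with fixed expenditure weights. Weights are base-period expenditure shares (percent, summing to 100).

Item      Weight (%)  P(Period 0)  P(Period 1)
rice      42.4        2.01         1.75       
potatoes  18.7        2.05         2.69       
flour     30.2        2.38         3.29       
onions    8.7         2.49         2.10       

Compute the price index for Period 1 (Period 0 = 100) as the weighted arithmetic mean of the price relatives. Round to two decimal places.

rice: 42.4 × (1.75/2.01) = 42.4 × 0.870647 = 36.9154
potatoes: 18.7 × (2.69/2.05) = 18.7 × 1.312195 = 24.5380
flour: 30.2 × (3.29/2.38) = 30.2 × 1.382353 = 41.7471
onions: 8.7 × (2.10/2.49) = 8.7 × 0.843373 = 7.3373
Index = Σ wᵢ·(p₁ᵢ/p₀ᵢ) = 36.9154 + 24.5380 + 41.7471 + 7.3373 = 110.5379

110.54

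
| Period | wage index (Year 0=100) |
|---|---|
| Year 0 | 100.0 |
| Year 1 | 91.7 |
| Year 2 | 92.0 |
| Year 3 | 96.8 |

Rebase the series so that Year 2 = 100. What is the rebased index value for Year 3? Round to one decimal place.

105.2

Rebased(Year 3) = 96.8 / 92.0 × 100 = 105.2174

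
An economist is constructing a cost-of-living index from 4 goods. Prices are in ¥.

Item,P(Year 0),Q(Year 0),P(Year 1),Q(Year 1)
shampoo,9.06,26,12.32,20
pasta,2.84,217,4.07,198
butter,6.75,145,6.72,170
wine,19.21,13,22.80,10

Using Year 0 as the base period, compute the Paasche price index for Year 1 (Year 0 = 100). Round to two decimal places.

116.30

Paasche price index uses current-period quantities as weights.
ΣP(Year 1)·Q(Year 1) = 12.32×20 + 4.07×198 + 6.72×170 + 22.80×10 = 246.4 + 805.86 + 1142.4 + 228 = 2422.66
ΣP(Year 0)·Q(Year 1) = 9.06×20 + 2.84×198 + 6.75×170 + 19.21×10 = 181.2 + 562.32 + 1147.5 + 192.1 = 2083.12
Index = 2422.66 / 2083.12 × 100 = 116.2996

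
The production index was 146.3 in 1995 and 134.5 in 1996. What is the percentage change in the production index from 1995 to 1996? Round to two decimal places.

-8.07%

Change = (134.5 − 146.3) / 146.3 × 100
       = -11.8 / 146.3 × 100 = -8.0656%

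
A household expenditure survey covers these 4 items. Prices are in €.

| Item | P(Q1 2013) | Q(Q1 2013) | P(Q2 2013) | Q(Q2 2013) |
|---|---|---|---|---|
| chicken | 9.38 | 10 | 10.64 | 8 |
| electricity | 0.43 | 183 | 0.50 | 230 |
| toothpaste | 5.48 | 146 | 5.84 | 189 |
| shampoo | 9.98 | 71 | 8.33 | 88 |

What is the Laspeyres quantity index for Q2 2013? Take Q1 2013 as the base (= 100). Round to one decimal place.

124.2

Laspeyres quantity index uses base-period prices as weights.
ΣP(Q1 2013)·Q(Q2 2013) = 9.38×8 + 0.43×230 + 5.48×189 + 9.98×88 = 75.04 + 98.9 + 1035.72 + 878.24 = 2087.9
ΣP(Q1 2013)·Q(Q1 2013) = 9.38×10 + 0.43×183 + 5.48×146 + 9.98×71 = 93.8 + 78.69 + 800.08 + 708.58 = 1681.15
Index = 2087.9 / 1681.15 × 100 = 124.1947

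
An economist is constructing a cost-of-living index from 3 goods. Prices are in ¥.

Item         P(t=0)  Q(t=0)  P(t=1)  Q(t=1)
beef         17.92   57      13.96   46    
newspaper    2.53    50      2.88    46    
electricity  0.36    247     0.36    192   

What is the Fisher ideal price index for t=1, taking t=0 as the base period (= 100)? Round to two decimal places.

83.36

Laspeyres component (base-period weights):
ΣP(t=1)Q(t=0) = 13.96×57 + 2.88×50 + 0.36×247 = 795.72 + 144 + 88.92 = 1028.64
ΣP(t=0)Q(t=0) = 17.92×57 + 2.53×50 + 0.36×247 = 1021.44 + 126.5 + 88.92 = 1236.86
L = 1028.64 / 1236.86 × 100 = 83.1654
Paasche component (current-period weights):
ΣP(t=1)Q(t=1) = 13.96×46 + 2.88×46 + 0.36×192 = 642.16 + 132.48 + 69.12 = 843.76
ΣP(t=0)Q(t=1) = 17.92×46 + 2.53×46 + 0.36×192 = 824.32 + 116.38 + 69.12 = 1009.82
P = 843.76 / 1009.82 × 100 = 83.5555
Fisher = √(L × P) = √(83.1654 × 83.5555) = 83.3602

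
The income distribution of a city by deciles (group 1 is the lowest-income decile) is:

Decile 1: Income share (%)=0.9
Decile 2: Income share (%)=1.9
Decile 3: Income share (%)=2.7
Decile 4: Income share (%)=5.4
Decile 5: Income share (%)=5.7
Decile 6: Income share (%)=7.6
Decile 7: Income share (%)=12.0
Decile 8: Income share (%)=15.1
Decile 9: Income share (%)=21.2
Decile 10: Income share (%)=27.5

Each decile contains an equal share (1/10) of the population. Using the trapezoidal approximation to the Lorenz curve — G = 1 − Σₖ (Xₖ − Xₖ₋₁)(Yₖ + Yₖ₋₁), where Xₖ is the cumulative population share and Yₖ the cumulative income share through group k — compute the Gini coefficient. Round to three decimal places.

Cumulative income shares Yₖ: 0.0090, 0.0280, 0.0550, 0.1090, 0.1660, 0.2420, 0.3620, 0.5130, 0.7250, 1.0000
Σ (Xₖ−Xₖ₋₁)(Yₖ+Yₖ₋₁) = (1/10)(0.0090+0.0000) + (1/10)(0.0280+0.0090) + (1/10)(0.0550+0.0280) + (1/10)(0.1090+0.0550) + (1/10)(0.1660+0.1090) + (1/10)(0.2420+0.1660) + (1/10)(0.3620+0.2420) + (1/10)(0.5130+0.3620) + (1/10)(0.7250+0.5130) + (1/10)(1.0000+0.7250)
  = 0.0009 + 0.0037 + 0.0083 + 0.0164 + 0.0275 + 0.0408 + 0.0604 + 0.0875 + 0.1238 + 0.1725 = 0.5418
G = 1 − 0.5418 = 0.4582

0.458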